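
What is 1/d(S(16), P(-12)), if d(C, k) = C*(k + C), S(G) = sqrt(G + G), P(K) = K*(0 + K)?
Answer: -1/20704 + 9*sqrt(2)/10352 ≈ 0.0011812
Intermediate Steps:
P(K) = K**2 (P(K) = K*K = K**2)
S(G) = sqrt(2)*sqrt(G) (S(G) = sqrt(2*G) = sqrt(2)*sqrt(G))
d(C, k) = C*(C + k)
1/d(S(16), P(-12)) = 1/((sqrt(2)*sqrt(16))*(sqrt(2)*sqrt(16) + (-12)**2)) = 1/((sqrt(2)*4)*(sqrt(2)*4 + 144)) = 1/((4*sqrt(2))*(4*sqrt(2) + 144)) = 1/((4*sqrt(2))*(144 + 4*sqrt(2))) = 1/(4*sqrt(2)*(144 + 4*sqrt(2))) = sqrt(2)/(8*(144 + 4*sqrt(2)))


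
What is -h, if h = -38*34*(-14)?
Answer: -18088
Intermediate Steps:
h = 18088 (h = -1292*(-14) = 18088)
-h = -1*18088 = -18088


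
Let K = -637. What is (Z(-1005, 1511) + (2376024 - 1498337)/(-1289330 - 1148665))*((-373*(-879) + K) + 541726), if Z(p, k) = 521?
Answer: 367660412757616/812665 ≈ 4.5241e+8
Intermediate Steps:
(Z(-1005, 1511) + (2376024 - 1498337)/(-1289330 - 1148665))*((-373*(-879) + K) + 541726) = (521 + (2376024 - 1498337)/(-1289330 - 1148665))*((-373*(-879) - 637) + 541726) = (521 + 877687/(-2437995))*((327867 - 637) + 541726) = (521 + 877687*(-1/2437995))*(327230 + 541726) = (521 - 877687/2437995)*868956 = (1269317708/2437995)*868956 = 367660412757616/812665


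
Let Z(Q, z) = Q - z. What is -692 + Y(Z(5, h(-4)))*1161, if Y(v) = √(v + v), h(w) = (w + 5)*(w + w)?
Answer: -692 + 1161*√26 ≈ 5228.0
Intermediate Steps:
h(w) = 2*w*(5 + w) (h(w) = (5 + w)*(2*w) = 2*w*(5 + w))
Y(v) = √2*√v (Y(v) = √(2*v) = √2*√v)
-692 + Y(Z(5, h(-4)))*1161 = -692 + (√2*√(5 - 2*(-4)*(5 - 4)))*1161 = -692 + (√2*√(5 - 2*(-4)))*1161 = -692 + (√2*√(5 - 1*(-8)))*1161 = -692 + (√2*√(5 + 8))*1161 = -692 + (√2*√13)*1161 = -692 + √26*1161 = -692 + 1161*√26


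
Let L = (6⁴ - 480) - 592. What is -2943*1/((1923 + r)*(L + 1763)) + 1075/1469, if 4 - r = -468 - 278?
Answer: 211306354/288971397 ≈ 0.73124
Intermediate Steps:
r = 750 (r = 4 - (-468 - 278) = 4 - 1*(-746) = 4 + 746 = 750)
L = 224 (L = (1296 - 480) - 592 = 816 - 592 = 224)
-2943*1/((1923 + r)*(L + 1763)) + 1075/1469 = -2943*1/((224 + 1763)*(1923 + 750)) + 1075/1469 = -2943/(2673*1987) + 1075*(1/1469) = -2943/5311251 + 1075/1469 = -2943*1/5311251 + 1075/1469 = -109/196713 + 1075/1469 = 211306354/288971397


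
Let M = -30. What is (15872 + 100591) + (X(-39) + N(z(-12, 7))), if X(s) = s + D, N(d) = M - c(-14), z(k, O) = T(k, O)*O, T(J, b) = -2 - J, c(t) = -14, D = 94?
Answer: 116502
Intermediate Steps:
z(k, O) = O*(-2 - k) (z(k, O) = (-2 - k)*O = O*(-2 - k))
N(d) = -16 (N(d) = -30 - 1*(-14) = -30 + 14 = -16)
X(s) = 94 + s (X(s) = s + 94 = 94 + s)
(15872 + 100591) + (X(-39) + N(z(-12, 7))) = (15872 + 100591) + ((94 - 39) - 16) = 116463 + (55 - 16) = 116463 + 39 = 116502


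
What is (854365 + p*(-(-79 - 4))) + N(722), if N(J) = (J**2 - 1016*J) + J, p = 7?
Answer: 643400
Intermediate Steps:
N(J) = J**2 - 1015*J
(854365 + p*(-(-79 - 4))) + N(722) = (854365 + 7*(-(-79 - 4))) + 722*(-1015 + 722) = (854365 + 7*(-1*(-83))) + 722*(-293) = (854365 + 7*83) - 211546 = (854365 + 581) - 211546 = 854946 - 211546 = 643400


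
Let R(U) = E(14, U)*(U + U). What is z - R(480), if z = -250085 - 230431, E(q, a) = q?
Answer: -493956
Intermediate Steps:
z = -480516
R(U) = 28*U (R(U) = 14*(U + U) = 14*(2*U) = 28*U)
z - R(480) = -480516 - 28*480 = -480516 - 1*13440 = -480516 - 13440 = -493956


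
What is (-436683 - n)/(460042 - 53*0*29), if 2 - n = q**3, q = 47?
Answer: -166431/230021 ≈ -0.72355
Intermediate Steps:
n = -103821 (n = 2 - 1*47**3 = 2 - 1*103823 = 2 - 103823 = -103821)
(-436683 - n)/(460042 - 53*0*29) = (-436683 - 1*(-103821))/(460042 - 53*0*29) = (-436683 + 103821)/(460042 + 0*29) = -332862/(460042 + 0) = -332862/460042 = -332862*1/460042 = -166431/230021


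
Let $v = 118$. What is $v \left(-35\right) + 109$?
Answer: $-4021$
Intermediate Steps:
$v \left(-35\right) + 109 = 118 \left(-35\right) + 109 = -4130 + 109 = -4021$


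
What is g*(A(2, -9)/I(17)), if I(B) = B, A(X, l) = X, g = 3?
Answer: 6/17 ≈ 0.35294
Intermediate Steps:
g*(A(2, -9)/I(17)) = 3*(2/17) = 6/17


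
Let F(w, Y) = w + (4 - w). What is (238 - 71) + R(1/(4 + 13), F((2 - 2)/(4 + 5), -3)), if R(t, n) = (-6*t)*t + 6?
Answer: 49991/289 ≈ 172.98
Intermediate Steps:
F(w, Y) = 4
R(t, n) = 6 - 6*t**2 (R(t, n) = -6*t**2 + 6 = 6 - 6*t**2)
(238 - 71) + R(1/(4 + 13), F((2 - 2)/(4 + 5), -3)) = (238 - 71) + (6 - 6/(4 + 13)**2) = 167 + (6 - 6*(1/17)**2) = 167 + (6 - 6*1/289) = 167 + (6 - 6/289) = 167 + 1728/289 = 49991/289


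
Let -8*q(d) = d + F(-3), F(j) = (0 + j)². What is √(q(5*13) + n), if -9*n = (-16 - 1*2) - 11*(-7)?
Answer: I*√569/6 ≈ 3.9756*I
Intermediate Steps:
F(j) = j²
q(d) = -9/8 - d/8 (q(d) = -(d + (-3)²)/8 = -(d + 9)/8 = -(9 + d)/8 = -9/8 - d/8)
n = -59/9 (n = -((-16 - 1*2) - 11*(-7))/9 = -((-16 - 2) + 77)/9 = -(-18 + 77)/9 = -⅑*59 = -59/9 ≈ -6.5556)
√(q(5*13) + n) = √((-9/8 - 5*13/8) - 59/9) = √((-9/8 - ⅛*65) - 59/9) = √((-9/8 - 65/8) - 59/9) = √(-37/4 - 59/9) = √(-569/36) = I*√569/6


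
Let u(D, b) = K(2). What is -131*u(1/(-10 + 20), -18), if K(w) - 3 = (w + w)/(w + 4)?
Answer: -1441/3 ≈ -480.33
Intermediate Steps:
K(w) = 3 + 2*w/(4 + w) (K(w) = 3 + (w + w)/(w + 4) = 3 + (2*w)/(4 + w) = 3 + 2*w/(4 + w))
u(D, b) = 11/3 (u(D, b) = (12 + 5*2)/(4 + 2) = (12 + 10)/6 = (⅙)*22 = 11/3)
-131*u(1/(-10 + 20), -18) = -131*11/3 = -1441/3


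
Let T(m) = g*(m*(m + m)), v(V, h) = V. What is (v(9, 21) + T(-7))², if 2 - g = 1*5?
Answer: 81225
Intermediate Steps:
g = -3 (g = 2 - 5 = -3)
T(m) = -6*m² (T(m) = -3*m*(m + m) = -3*m*2*m = -6*m²)
(v(9, 21) + T(-7))² = (9 - 6*(-7)²)² = (9 - 6*49)² = (9 - 294)² = (-285)² = 81225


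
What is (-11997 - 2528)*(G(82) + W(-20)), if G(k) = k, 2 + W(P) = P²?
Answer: -6972000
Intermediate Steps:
W(P) = -2 + P²
(-11997 - 2528)*(G(82) + W(-20)) = (-11997 - 2528)*(82 + (-2 + (-20)²)) = -14525*(82 + (-2 + 400)) = -14525*(82 + 398) = -14525*480 = -6972000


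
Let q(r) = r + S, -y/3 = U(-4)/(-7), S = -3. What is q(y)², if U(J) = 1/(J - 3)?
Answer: 22500/2401 ≈ 9.3711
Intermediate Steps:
U(J) = 1/(-3 + J)
y = -3/49 (y = -3/((-3 - 4)*(-7)) = -3*(-1)/((-7)*7) = -(-3)*(-1)/(7*7) = -3*1/49 = -3/49 ≈ -0.061224)
q(r) = -3 + r (q(r) = r - 3 = -3 + r)
q(y)² = (-3 - 3/49)² = (-150/49)² = 22500/2401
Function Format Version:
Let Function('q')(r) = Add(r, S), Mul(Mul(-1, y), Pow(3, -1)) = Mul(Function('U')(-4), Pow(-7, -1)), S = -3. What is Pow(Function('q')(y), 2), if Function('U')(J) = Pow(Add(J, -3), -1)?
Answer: Rational(22500, 2401) ≈ 9.3711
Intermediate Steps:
Function('U')(J) = Pow(Add(-3, J), -1)
y = Rational(-3, 49) (y = Mul(-3, Mul(Pow(Add(-3, -4), -1), Pow(-7, -1))) = Mul(-3, Mul(Pow(-7, -1), Rational(-1, 7))) = Mul(-3, Mul(Rational(-1, 7), Rational(-1, 7))) = Mul(-3, Rational(1, 49)) = Rational(-3, 49) ≈ -0.061224)
Function('q')(r) = Add(-3, r) (Function('q')(r) = Add(r, -3) = Add(-3, r))
Pow(Function('q')(y), 2) = Pow(Add(-3, Rational(-3, 49)), 2) = Pow(Rational(-150, 49), 2) = Rational(22500, 2401)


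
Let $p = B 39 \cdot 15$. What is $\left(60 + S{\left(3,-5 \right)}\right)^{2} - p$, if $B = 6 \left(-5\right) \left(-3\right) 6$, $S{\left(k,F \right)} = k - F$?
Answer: $-311276$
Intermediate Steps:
$B = 540$ ($B = \left(-30\right) \left(-3\right) 6 = 90 \cdot 6 = 540$)
$p = 315900$ ($p = 540 \cdot 39 \cdot 15 = 21060 \cdot 15 = 315900$)
$\left(60 + S{\left(3,-5 \right)}\right)^{2} - p = \left(60 + \left(3 - -5\right)\right)^{2} - 315900 = \left(60 + \left(3 + 5\right)\right)^{2} - 315900 = \left(60 + 8\right)^{2} - 315900 = 68^{2} - 315900 = 4624 - 315900 = -311276$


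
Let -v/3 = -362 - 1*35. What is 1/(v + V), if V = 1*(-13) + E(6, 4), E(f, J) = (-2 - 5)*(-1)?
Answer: 1/1185 ≈ 0.00084388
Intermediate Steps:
v = 1191 (v = -3*(-362 - 1*35) = -3*(-362 - 35) = -3*(-397) = 1191)
E(f, J) = 7 (E(f, J) = -7*(-1) = 7)
V = -6 (V = 1*(-13) + 7 = -13 + 7 = -6)
1/(v + V) = 1/(1191 - 6) = 1/1185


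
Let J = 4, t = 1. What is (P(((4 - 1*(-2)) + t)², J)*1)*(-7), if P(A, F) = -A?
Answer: 343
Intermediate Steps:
(P(((4 - 1*(-2)) + t)², J)*1)*(-7) = (-((4 - 1*(-2)) + 1)²*1)*(-7) = (-((4 + 2) + 1)²*1)*(-7) = (-(6 + 1)²*1)*(-7) = (-1*7²*1)*(-7) = (-1*49*1)*(-7) = -49*1*(-7) = -49*(-7) = 343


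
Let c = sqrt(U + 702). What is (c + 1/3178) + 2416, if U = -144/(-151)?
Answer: 7678049/3178 + 3*sqrt(1780894)/151 ≈ 2442.5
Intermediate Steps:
U = 144/151 (U = -144*(-1/151) = 144/151 ≈ 0.95364)
c = 3*sqrt(1780894)/151 (c = sqrt(144/151 + 702) = sqrt(106146/151) = 3*sqrt(1780894)/151 ≈ 26.513)
(c + 1/3178) + 2416 = (3*sqrt(1780894)/151 + 1/3178) + 2416 = (1/3178 + 3*sqrt(1780894)/151) + 2416 = 7678049/3178 + 3*sqrt(1780894)/151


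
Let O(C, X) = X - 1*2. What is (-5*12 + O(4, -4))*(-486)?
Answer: 32076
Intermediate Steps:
O(C, X) = -2 + X (O(C, X) = X - 2 = -2 + X)
(-5*12 + O(4, -4))*(-486) = (-5*12 + (-2 - 4))*(-486) = (-60 - 6)*(-486) = -66*(-486) = 32076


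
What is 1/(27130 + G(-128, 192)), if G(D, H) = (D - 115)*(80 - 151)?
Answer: 1/44383 ≈ 2.2531e-5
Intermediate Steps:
G(D, H) = 8165 - 71*D (G(D, H) = (-115 + D)*(-71) = 8165 - 71*D)
1/(27130 + G(-128, 192)) = 1/(27130 + (8165 - 71*(-128))) = 1/(27130 + (8165 + 9088)) = 1/(27130 + 17253) = 1/44383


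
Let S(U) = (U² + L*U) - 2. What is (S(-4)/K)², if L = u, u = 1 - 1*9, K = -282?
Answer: 529/19881 ≈ 0.026608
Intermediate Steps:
u = -8 (u = 1 - 9 = -8)
L = -8
S(U) = -2 + U² - 8*U (S(U) = (U² - 8*U) - 2 = -2 + U² - 8*U)
(S(-4)/K)² = ((-2 + (-4)² - 8*(-4))/(-282))² = ((-2 + 16 + 32)*(-1/282))² = (46*(-1/282))² = (-23/141)² = 529/19881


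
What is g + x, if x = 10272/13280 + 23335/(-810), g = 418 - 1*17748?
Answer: -1166980703/67230 ≈ -17358.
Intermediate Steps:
g = -17330 (g = 418 - 17748 = -17330)
x = -1884803/67230 (x = 10272*(1/13280) + 23335*(-1/810) = 321/415 - 4667/162 = -1884803/67230 ≈ -28.035)
g + x = -17330 - 1884803/67230 = -1166980703/67230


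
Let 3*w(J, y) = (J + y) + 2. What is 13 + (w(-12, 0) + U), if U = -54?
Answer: -133/3 ≈ -44.333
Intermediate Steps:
w(J, y) = 2/3 + J/3 + y/3 (w(J, y) = ((J + y) + 2)/3 = (2 + J + y)/3 = 2/3 + J/3 + y/3)
13 + (w(-12, 0) + U) = 13 + ((2/3 + (1/3)*(-12) + (1/3)*0) - 54) = 13 + ((2/3 - 4 + 0) - 54) = 13 + (-10/3 - 54) = 13 - 172/3 = -133/3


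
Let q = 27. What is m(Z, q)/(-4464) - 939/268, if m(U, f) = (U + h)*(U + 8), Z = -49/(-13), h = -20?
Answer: -19437355/5616208 ≈ -3.4609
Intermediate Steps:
Z = 49/13 (Z = -49*(-1/13) = 49/13 ≈ 3.7692)
m(U, f) = (-20 + U)*(8 + U) (m(U, f) = (U - 20)*(U + 8) = (-20 + U)*(8 + U))
m(Z, q)/(-4464) - 939/268 = (-160 + (49/13)**2 - 12*49/13)/(-4464) - 939/268 = (-160 + 2401/169 - 588/13)*(-1/4464) - 939*1/268 = -32283/169*(-1/4464) - 939/268 = 3587/83824 - 939/268 = -19437355/5616208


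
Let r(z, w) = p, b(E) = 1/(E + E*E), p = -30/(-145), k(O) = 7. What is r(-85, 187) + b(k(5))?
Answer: 365/1624 ≈ 0.22475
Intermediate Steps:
p = 6/29 (p = -30*(-1/145) = 6/29 ≈ 0.20690)
b(E) = 1/(E + E²)
r(z, w) = 6/29
r(-85, 187) + b(k(5)) = 6/29 + 1/(7*(1 + 7)) = 6/29 + (⅐)/8 = 6/29 + (⅐)*(⅛) = 6/29 + 1/56 = 365/1624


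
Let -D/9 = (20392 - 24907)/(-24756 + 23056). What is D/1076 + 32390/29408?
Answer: 181414981/168103480 ≈ 1.0792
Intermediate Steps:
D = -8127/340 (D = -9*(20392 - 24907)/(-24756 + 23056) = -(-40635)/(-1700) = -(-40635)*(-1)/1700 = -9*903/340 = -8127/340 ≈ -23.903)
D/1076 + 32390/29408 = -8127/340/1076 + 32390/29408 = -8127/340*1/1076 + 32390*(1/29408) = -8127/365840 + 16195/14704 = 181414981/168103480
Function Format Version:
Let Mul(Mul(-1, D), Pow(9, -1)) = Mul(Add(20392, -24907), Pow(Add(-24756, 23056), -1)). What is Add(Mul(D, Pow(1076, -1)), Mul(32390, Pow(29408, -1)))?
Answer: Rational(181414981, 168103480) ≈ 1.0792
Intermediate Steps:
D = Rational(-8127, 340) (D = Mul(-9, Mul(Add(20392, -24907), Pow(Add(-24756, 23056), -1))) = Mul(-9, Mul(-4515, Pow(-1700, -1))) = Mul(-9, Mul(-4515, Rational(-1, 1700))) = Mul(-9, Rational(903, 340)) = Rational(-8127, 340) ≈ -23.903)
Add(Mul(D, Pow(1076, -1)), Mul(32390, Pow(29408, -1))) = Add(Mul(Rational(-8127, 340), Pow(1076, -1)), Mul(32390, Pow(29408, -1))) = Add(Mul(Rational(-8127, 340), Rational(1, 1076)), Mul(32390, Rational(1, 29408))) = Add(Rational(-8127, 365840), Rational(16195, 14704)) = Rational(181414981, 168103480)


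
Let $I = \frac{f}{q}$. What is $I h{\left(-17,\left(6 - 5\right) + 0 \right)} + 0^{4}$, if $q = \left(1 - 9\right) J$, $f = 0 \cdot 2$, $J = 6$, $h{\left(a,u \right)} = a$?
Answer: $0$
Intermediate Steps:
$f = 0$
$q = -48$ ($q = \left(1 - 9\right) 6 = \left(-8\right) 6 = -48$)
$I = 0$ ($I = \frac{0}{-48} = 0 \left(- \frac{1}{48}\right) = 0$)
$I h{\left(-17,\left(6 - 5\right) + 0 \right)} + 0^{4} = 0 \left(-17\right) + 0^{4} = 0 + 0 = 0$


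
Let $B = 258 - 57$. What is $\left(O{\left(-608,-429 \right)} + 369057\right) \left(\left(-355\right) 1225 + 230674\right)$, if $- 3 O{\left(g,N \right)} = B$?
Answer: $-75348126990$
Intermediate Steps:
$B = 201$
$O{\left(g,N \right)} = -67$ ($O{\left(g,N \right)} = \left(- \frac{1}{3}\right) 201 = -67$)
$\left(O{\left(-608,-429 \right)} + 369057\right) \left(\left(-355\right) 1225 + 230674\right) = \left(-67 + 369057\right) \left(\left(-355\right) 1225 + 230674\right) = 368990 \left(-434875 + 230674\right) = 368990 \left(-204201\right) = -75348126990$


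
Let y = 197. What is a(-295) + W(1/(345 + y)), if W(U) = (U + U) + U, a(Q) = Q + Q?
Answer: -319777/542 ≈ -589.99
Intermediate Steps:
a(Q) = 2*Q
W(U) = 3*U (W(U) = 2*U + U = 3*U)
a(-295) + W(1/(345 + y)) = 2*(-295) + 3/(345 + 197) = -590 + 3/542 = -319777/542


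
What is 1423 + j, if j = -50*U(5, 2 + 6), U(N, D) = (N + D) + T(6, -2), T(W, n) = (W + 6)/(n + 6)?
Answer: 623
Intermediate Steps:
T(W, n) = (6 + W)/(6 + n)
U(N, D) = 3 + D + N (U(N, D) = (N + D) + (6 + 6)/(6 - 2) = (D + N) + 12/4 = (D + N) + (¼)*12 = (D + N) + 3 = 3 + D + N)
j = -800 (j = -50*(3 + (2 + 6) + 5) = -50*(3 + 8 + 5) = -50*16 = -800)
1423 + j = 1423 - 800 = 623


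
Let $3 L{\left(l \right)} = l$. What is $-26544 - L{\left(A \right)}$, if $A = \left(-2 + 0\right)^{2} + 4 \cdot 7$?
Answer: $- \frac{79664}{3} \approx -26555.0$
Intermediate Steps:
$A = 32$ ($A = \left(-2\right)^{2} + 28 = 4 + 28 = 32$)
$L{\left(l \right)} = \frac{l}{3}$
$-26544 - L{\left(A \right)} = -26544 - \frac{1}{3} \cdot 32 = -26544 - \frac{32}{3} = - \frac{79664}{3}$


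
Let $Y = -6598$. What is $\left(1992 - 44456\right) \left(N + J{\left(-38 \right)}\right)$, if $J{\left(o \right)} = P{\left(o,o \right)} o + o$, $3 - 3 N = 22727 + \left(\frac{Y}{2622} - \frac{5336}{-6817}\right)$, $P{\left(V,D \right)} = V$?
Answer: $\frac{7022451652411040}{26811261} \approx 2.6192 \cdot 10^{8}$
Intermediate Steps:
$N = - \frac{203070871201}{26811261}$ ($N = 1 - \frac{22727 - \left(- \frac{5336}{6817} + \frac{3299}{1311}\right)}{3} = 1 - \frac{22727 - \frac{15493787}{8937087}}{3} = 1 - \frac{203097682462}{26811261} = - \frac{203070871201}{26811261} \approx -7574.1$)
$J{\left(o \right)} = o + o^{2}$ ($J{\left(o \right)} = o o + o = o^{2} + o = o + o^{2}$)
$\left(1992 - 44456\right) \left(N + J{\left(-38 \right)}\right) = \left(1992 - 44456\right) \left(- \frac{203070871201}{26811261} - 38 \left(1 - 38\right)\right) = - 42464 \left(- \frac{203070871201}{26811261} - -1406\right) = - 42464 \left(- \frac{203070871201}{26811261} + 1406\right) = \left(-42464\right) \left(- \frac{165374238235}{26811261}\right) = \frac{7022451652411040}{26811261}$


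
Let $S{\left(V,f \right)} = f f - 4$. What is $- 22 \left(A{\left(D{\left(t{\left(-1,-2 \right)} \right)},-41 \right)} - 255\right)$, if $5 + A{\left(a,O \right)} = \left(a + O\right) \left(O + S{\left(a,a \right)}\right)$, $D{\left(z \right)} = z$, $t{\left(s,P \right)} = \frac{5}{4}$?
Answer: $- \frac{1032515}{32} \approx -32266.0$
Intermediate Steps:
$t{\left(s,P \right)} = \frac{5}{4}$ ($t{\left(s,P \right)} = 5 \cdot \frac{1}{4} = \frac{5}{4}$)
$S{\left(V,f \right)} = -4 + f^{2}$ ($S{\left(V,f \right)} = f^{2} - 4 = -4 + f^{2}$)
$A{\left(a,O \right)} = -5 + \left(O + a\right) \left(-4 + O + a^{2}\right)$ ($A{\left(a,O \right)} = -5 + \left(a + O\right) \left(O + \left(-4 + a^{2}\right)\right) = -5 + \left(O + a\right) \left(-4 + O + a^{2}\right)$)
$- 22 \left(A{\left(D{\left(t{\left(-1,-2 \right)} \right)},-41 \right)} - 255\right) = - 22 \left(\left(-5 + \left(-41\right)^{2} - \frac{205}{4} - 41 \left(-4 + \left(\frac{5}{4}\right)^{2}\right) + \frac{5 \left(-4 + \left(\frac{5}{4}\right)^{2}\right)}{4}\right) - 255\right) = - 22 \left(\left(-5 + 1681 - \frac{205}{4} - 41 \left(-4 + \frac{25}{16}\right) + \frac{5 \left(-4 + \frac{25}{16}\right)}{4}\right) - 255\right) = - 22 \left(\left(-5 + 1681 - \frac{205}{4} - - \frac{1599}{16} + \frac{5}{4} \left(- \frac{39}{16}\right)\right) - 255\right) = - 22 \left(\left(-5 + 1681 - \frac{205}{4} + \frac{1599}{16} - \frac{195}{64}\right) - 255\right) = - 22 \left(\frac{110185}{64} - 255\right) = \left(-22\right) \frac{93865}{64} = - \frac{1032515}{32}$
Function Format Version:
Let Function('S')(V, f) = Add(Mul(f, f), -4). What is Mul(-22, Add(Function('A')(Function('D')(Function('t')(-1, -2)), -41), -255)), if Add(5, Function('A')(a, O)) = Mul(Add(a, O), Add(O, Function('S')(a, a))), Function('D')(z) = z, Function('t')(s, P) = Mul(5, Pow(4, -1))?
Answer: Rational(-1032515, 32) ≈ -32266.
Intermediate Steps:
Function('t')(s, P) = Rational(5, 4) (Function('t')(s, P) = Mul(5, Rational(1, 4)) = Rational(5, 4))
Function('S')(V, f) = Add(-4, Pow(f, 2)) (Function('S')(V, f) = Add(Pow(f, 2), -4) = Add(-4, Pow(f, 2)))
Function('A')(a, O) = Add(-5, Mul(Add(O, a), Add(-4, O, Pow(a, 2)))) (Function('A')(a, O) = Add(-5, Mul(Add(a, O), Add(O, Add(-4, Pow(a, 2))))) = Add(-5, Mul(Add(O, a), Add(-4, O, Pow(a, 2)))))
Mul(-22, Add(Function('A')(Function('D')(Function('t')(-1, -2)), -41), -255)) = Mul(-22, Add(Add(-5, Pow(-41, 2), Mul(-41, Rational(5, 4)), Mul(-41, Add(-4, Pow(Rational(5, 4), 2))), Mul(Rational(5, 4), Add(-4, Pow(Rational(5, 4), 2)))), -255)) = Mul(-22, Add(Add(-5, 1681, Rational(-205, 4), Mul(-41, Add(-4, Rational(25, 16))), Mul(Rational(5, 4), Add(-4, Rational(25, 16)))), -255)) = Mul(-22, Add(Add(-5, 1681, Rational(-205, 4), Mul(-41, Rational(-39, 16)), Mul(Rational(5, 4), Rational(-39, 16))), -255)) = Mul(-22, Add(Add(-5, 1681, Rational(-205, 4), Rational(1599, 16), Rational(-195, 64)), -255)) = Mul(-22, Add(Rational(110185, 64), -255)) = Mul(-22, Rational(93865, 64)) = Rational(-1032515, 32)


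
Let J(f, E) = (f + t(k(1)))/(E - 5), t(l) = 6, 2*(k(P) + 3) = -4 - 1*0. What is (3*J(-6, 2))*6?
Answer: 0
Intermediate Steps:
k(P) = -5 (k(P) = -3 + (-4 - 1*0)/2 = -3 + (-4 + 0)/2 = -3 + (1/2)*(-4) = -3 - 2 = -5)
J(f, E) = (6 + f)/(-5 + E) (J(f, E) = (f + 6)/(E - 5) = (6 + f)/(-5 + E))
(3*J(-6, 2))*6 = (3*((6 - 6)/(-5 + 2)))*6 = (3*(0/(-3)))*6 = (3*(-1/3*0))*6 = (3*0)*6 = 0*6 = 0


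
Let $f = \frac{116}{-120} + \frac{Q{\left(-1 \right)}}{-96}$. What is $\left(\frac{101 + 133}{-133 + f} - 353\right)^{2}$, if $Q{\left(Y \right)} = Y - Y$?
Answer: $\frac{2032697478529}{16152361} \approx 1.2585 \cdot 10^{5}$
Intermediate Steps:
$Q{\left(Y \right)} = 0$
$f = - \frac{29}{30}$ ($f = \frac{116}{-120} + \frac{0}{-96} = 116 \left(- \frac{1}{120}\right) + 0 \left(- \frac{1}{96}\right) = - \frac{29}{30} + 0 = - \frac{29}{30} \approx -0.96667$)
$\left(\frac{101 + 133}{-133 + f} - 353\right)^{2} = \left(\frac{101 + 133}{-133 - \frac{29}{30}} - 353\right)^{2} = \left(\frac{234}{- \frac{4019}{30}} - 353\right)^{2} = \left(234 \left(- \frac{30}{4019}\right) - 353\right)^{2} = \left(- \frac{7020}{4019} - 353\right)^{2} = \left(- \frac{1425727}{4019}\right)^{2} = \frac{2032697478529}{16152361}$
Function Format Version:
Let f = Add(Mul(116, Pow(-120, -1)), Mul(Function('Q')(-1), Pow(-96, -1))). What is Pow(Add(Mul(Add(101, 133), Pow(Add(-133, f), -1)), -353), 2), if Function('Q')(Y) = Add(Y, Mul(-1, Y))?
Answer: Rational(2032697478529, 16152361) ≈ 1.2585e+5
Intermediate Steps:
Function('Q')(Y) = 0
f = Rational(-29, 30) (f = Add(Mul(116, Pow(-120, -1)), Mul(0, Pow(-96, -1))) = Add(Mul(116, Rational(-1, 120)), Mul(0, Rational(-1, 96))) = Add(Rational(-29, 30), 0) = Rational(-29, 30) ≈ -0.96667)
Pow(Add(Mul(Add(101, 133), Pow(Add(-133, f), -1)), -353), 2) = Pow(Add(Mul(Add(101, 133), Pow(Add(-133, Rational(-29, 30)), -1)), -353), 2) = Pow(Add(Mul(234, Pow(Rational(-4019, 30), -1)), -353), 2) = Pow(Add(Mul(234, Rational(-30, 4019)), -353), 2) = Pow(Add(Rational(-7020, 4019), -353), 2) = Pow(Rational(-1425727, 4019), 2) = Rational(2032697478529, 16152361)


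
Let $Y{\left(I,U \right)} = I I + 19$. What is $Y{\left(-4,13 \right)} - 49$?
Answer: $-14$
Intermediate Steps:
$Y{\left(I,U \right)} = 19 + I^{2}$ ($Y{\left(I,U \right)} = I^{2} + 19 = 19 + I^{2}$)
$Y{\left(-4,13 \right)} - 49 = \left(19 + \left(-4\right)^{2}\right) - 49 = \left(19 + 16\right) - 49 = 35 - 49 = -14$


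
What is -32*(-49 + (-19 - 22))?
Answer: 2880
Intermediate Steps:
-32*(-49 + (-19 - 22)) = -32*(-49 - 41) = -32*(-90) = 2880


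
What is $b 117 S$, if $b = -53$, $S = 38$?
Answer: $-235638$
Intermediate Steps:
$b 117 S = \left(-53\right) 117 \cdot 38 = \left(-6201\right) 38 = -235638$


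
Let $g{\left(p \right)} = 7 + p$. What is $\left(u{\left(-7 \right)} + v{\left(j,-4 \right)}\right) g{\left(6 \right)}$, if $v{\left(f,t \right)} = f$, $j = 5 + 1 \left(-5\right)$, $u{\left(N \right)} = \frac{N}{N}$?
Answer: $13$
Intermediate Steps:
$u{\left(N \right)} = 1$
$j = 0$ ($j = 5 - 5 = 0$)
$\left(u{\left(-7 \right)} + v{\left(j,-4 \right)}\right) g{\left(6 \right)} = \left(1 + 0\right) \left(7 + 6\right) = 1 \cdot 13 = 13$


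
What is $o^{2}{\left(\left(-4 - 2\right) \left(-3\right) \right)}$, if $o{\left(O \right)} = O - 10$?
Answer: $64$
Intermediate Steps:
$o{\left(O \right)} = -10 + O$
$o^{2}{\left(\left(-4 - 2\right) \left(-3\right) \right)} = \left(-10 + \left(-4 - 2\right) \left(-3\right)\right)^{2} = \left(-10 - -18\right)^{2} = \left(-10 + 18\right)^{2} = 8^{2} = 64$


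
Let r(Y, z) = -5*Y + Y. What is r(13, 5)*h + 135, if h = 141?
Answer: -7197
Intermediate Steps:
r(Y, z) = -4*Y
r(13, 5)*h + 135 = -4*13*141 + 135 = -52*141 + 135 = -7332 + 135 = -7197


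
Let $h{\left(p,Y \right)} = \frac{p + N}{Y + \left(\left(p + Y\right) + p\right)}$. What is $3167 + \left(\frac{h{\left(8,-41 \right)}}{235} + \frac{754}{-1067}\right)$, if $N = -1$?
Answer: $\frac{4763592671}{1504470} \approx 3166.3$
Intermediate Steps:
$h{\left(p,Y \right)} = \frac{-1 + p}{2 Y + 2 p}$ ($h{\left(p,Y \right)} = \frac{p - 1}{Y + \left(\left(p + Y\right) + p\right)} = \frac{-1 + p}{Y + \left(\left(Y + p\right) + p\right)} = \frac{-1 + p}{Y + \left(Y + 2 p\right)} = \frac{-1 + p}{2 Y + 2 p}$)
$3167 + \left(\frac{h{\left(8,-41 \right)}}{235} + \frac{754}{-1067}\right) = 3167 + \left(\frac{\frac{1}{2} \frac{1}{-41 + 8} \left(-1 + 8\right)}{235} + \frac{754}{-1067}\right) = 3167 + \left(\frac{1}{2} \frac{1}{-33} \cdot 7 \cdot \frac{1}{235} + 754 \left(- \frac{1}{1067}\right)\right) = 3167 - \left(\frac{754}{1067} - \frac{1}{2} \left(- \frac{1}{33}\right) 7 \cdot \frac{1}{235}\right) = 3167 - \frac{1063819}{1504470} = \frac{4763592671}{1504470}$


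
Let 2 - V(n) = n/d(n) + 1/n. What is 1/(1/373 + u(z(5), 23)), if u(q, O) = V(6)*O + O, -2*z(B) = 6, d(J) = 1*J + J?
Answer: 1119/60056 ≈ 0.018633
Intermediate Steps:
d(J) = 2*J (d(J) = J + J = 2*J)
V(n) = 3/2 - 1/n (V(n) = 2 - (n/((2*n)) + 1/n) = 2 - (n*(1/(2*n)) + 1/n) = 2 - (1/2 + 1/n) = 2 + (-1/2 - 1/n) = 3/2 - 1/n)
z(B) = -3 (z(B) = -1/2*6 = -3)
u(q, O) = 7*O/3 (u(q, O) = (3/2 - 1/6)*O + O = 4*O/3 + O = 7*O/3)
1/(1/373 + u(z(5), 23)) = 1/(1/373 + (7/3)*23) = 1/(1/373 + 161/3) = 1/(60056/1119) = 1119/60056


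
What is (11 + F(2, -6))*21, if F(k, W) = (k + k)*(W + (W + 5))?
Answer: -357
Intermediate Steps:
F(k, W) = 2*k*(5 + 2*W) (F(k, W) = (2*k)*(W + (5 + W)) = (2*k)*(5 + 2*W) = 2*k*(5 + 2*W))
(11 + F(2, -6))*21 = (11 + 2*2*(5 + 2*(-6)))*21 = (11 + 2*2*(5 - 12))*21 = (11 + 2*2*(-7))*21 = (11 - 28)*21 = -17*21 = -357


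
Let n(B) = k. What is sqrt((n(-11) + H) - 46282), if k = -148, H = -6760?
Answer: 3*I*sqrt(5910) ≈ 230.63*I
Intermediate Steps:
n(B) = -148
sqrt((n(-11) + H) - 46282) = sqrt((-148 - 6760) - 46282) = sqrt(-6908 - 46282) = sqrt(-53190) = 3*I*sqrt(5910)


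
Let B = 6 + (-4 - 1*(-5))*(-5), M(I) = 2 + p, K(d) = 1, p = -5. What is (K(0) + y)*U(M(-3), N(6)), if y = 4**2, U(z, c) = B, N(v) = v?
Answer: 17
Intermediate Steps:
M(I) = -3 (M(I) = 2 - 5 = -3)
B = 1 (B = 6 + (-4 + 5)*(-5) = 6 + 1*(-5) = 6 - 5 = 1)
U(z, c) = 1
y = 16
(K(0) + y)*U(M(-3), N(6)) = (1 + 16)*1 = 17*1 = 17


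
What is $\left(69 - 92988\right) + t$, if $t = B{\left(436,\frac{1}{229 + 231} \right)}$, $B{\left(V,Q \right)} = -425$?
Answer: $-93344$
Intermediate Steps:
$t = -425$
$\left(69 - 92988\right) + t = \left(69 - 92988\right) - 425 = -92919 - 425 = -93344$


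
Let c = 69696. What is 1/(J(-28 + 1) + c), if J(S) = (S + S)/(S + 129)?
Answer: 17/1184823 ≈ 1.4348e-5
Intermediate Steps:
J(S) = 2*S/(129 + S) (J(S) = (2*S)/(129 + S) = 2*S/(129 + S))
1/(J(-28 + 1) + c) = 1/(2*(-28 + 1)/(129 + (-28 + 1)) + 69696) = 1/(2*(-27)/(129 - 27) + 69696) = 1/(2*(-27)/102 + 69696) = 1/(2*(-27)*(1/102) + 69696) = 1/(-9/17 + 69696) = 1/(1184823/17) = 17/1184823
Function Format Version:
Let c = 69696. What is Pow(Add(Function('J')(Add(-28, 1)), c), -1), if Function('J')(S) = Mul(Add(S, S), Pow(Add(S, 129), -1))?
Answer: Rational(17, 1184823) ≈ 1.4348e-5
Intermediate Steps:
Function('J')(S) = Mul(2, S, Pow(Add(129, S), -1)) (Function('J')(S) = Mul(Mul(2, S), Pow(Add(129, S), -1)) = Mul(2, S, Pow(Add(129, S), -1)))
Pow(Add(Function('J')(Add(-28, 1)), c), -1) = Pow(Add(Mul(2, Add(-28, 1), Pow(Add(129, Add(-28, 1)), -1)), 69696), -1) = Pow(Add(Mul(2, -27, Pow(Add(129, -27), -1)), 69696), -1) = Pow(Add(Mul(2, -27, Pow(102, -1)), 69696), -1) = Pow(Add(Mul(2, -27, Rational(1, 102)), 69696), -1) = Pow(Add(Rational(-9, 17), 69696), -1) = Pow(Rational(1184823, 17), -1) = Rational(17, 1184823)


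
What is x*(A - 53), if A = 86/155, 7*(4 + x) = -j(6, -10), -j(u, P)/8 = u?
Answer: -32516/217 ≈ -149.84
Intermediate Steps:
j(u, P) = -8*u
x = 20/7 (x = -4 + (-(-8)*6)/7 = -4 + (-1*(-48))/7 = -4 + (1/7)*48 = -4 + 48/7 = 20/7 ≈ 2.8571)
A = 86/155 (A = 86*(1/155) = 86/155 ≈ 0.55484)
x*(A - 53) = 20*(86/155 - 53)/7 = (20/7)*(-8129/155) = -32516/217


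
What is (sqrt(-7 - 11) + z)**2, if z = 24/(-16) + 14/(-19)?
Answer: (85 - 114*I*sqrt(2))**2/1444 ≈ -12.997 - 18.98*I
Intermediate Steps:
z = -85/38 (z = 24*(-1/16) + 14*(-1/19) = -3/2 - 14/19 = -85/38 ≈ -2.2368)
(sqrt(-7 - 11) + z)**2 = (sqrt(-7 - 11) - 85/38)**2 = (sqrt(-18) - 85/38)**2 = (3*I*sqrt(2) - 85/38)**2 = (-85/38 + 3*I*sqrt(2))**2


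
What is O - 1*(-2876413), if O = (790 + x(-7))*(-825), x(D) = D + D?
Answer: 2236213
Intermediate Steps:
x(D) = 2*D
O = -640200 (O = (790 + 2*(-7))*(-825) = (790 - 14)*(-825) = 776*(-825) = -640200)
O - 1*(-2876413) = -640200 - 1*(-2876413) = -640200 + 2876413 = 2236213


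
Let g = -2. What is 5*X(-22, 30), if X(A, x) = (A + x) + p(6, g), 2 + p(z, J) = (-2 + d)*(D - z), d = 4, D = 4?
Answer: 10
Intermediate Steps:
p(z, J) = 6 - 2*z (p(z, J) = -2 + (-2 + 4)*(4 - z) = -2 + 2*(4 - z) = -2 + (8 - 2*z) = 6 - 2*z)
X(A, x) = -6 + A + x (X(A, x) = (A + x) + (6 - 2*6) = (A + x) + (6 - 12) = (A + x) - 6 = -6 + A + x)
5*X(-22, 30) = 5*(-6 - 22 + 30) = 5*2 = 10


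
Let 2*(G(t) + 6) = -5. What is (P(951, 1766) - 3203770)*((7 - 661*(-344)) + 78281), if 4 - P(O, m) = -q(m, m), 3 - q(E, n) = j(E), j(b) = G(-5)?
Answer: -979298045524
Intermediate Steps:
G(t) = -17/2 (G(t) = -6 + (½)*(-5) = -6 - 5/2 = -17/2)
j(b) = -17/2
q(E, n) = 23/2 (q(E, n) = 3 - 1*(-17/2) = 3 + 17/2 = 23/2)
P(O, m) = 31/2 (P(O, m) = 4 - (-1)*23/2 = 4 - 1*(-23/2) = 4 + 23/2 = 31/2)
(P(951, 1766) - 3203770)*((7 - 661*(-344)) + 78281) = (31/2 - 3203770)*((7 - 661*(-344)) + 78281) = -6407509*((7 + 227384) + 78281)/2 = -6407509*(227391 + 78281)/2 = -6407509/2*305672 = -979298045524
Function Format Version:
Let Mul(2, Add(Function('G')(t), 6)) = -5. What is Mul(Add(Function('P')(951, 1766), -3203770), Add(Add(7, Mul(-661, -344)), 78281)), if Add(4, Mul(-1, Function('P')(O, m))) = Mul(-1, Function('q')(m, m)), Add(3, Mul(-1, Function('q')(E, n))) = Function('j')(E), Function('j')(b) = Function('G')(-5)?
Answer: -979298045524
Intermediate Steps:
Function('G')(t) = Rational(-17, 2) (Function('G')(t) = Add(-6, Mul(Rational(1, 2), -5)) = Add(-6, Rational(-5, 2)) = Rational(-17, 2))
Function('j')(b) = Rational(-17, 2)
Function('q')(E, n) = Rational(23, 2) (Function('q')(E, n) = Add(3, Mul(-1, Rational(-17, 2))) = Add(3, Rational(17, 2)) = Rational(23, 2))
Function('P')(O, m) = Rational(31, 2) (Function('P')(O, m) = Add(4, Mul(-1, Mul(-1, Rational(23, 2)))) = Add(4, Mul(-1, Rational(-23, 2))) = Add(4, Rational(23, 2)) = Rational(31, 2))
Mul(Add(Function('P')(951, 1766), -3203770), Add(Add(7, Mul(-661, -344)), 78281)) = Mul(Add(Rational(31, 2), -3203770), Add(Add(7, Mul(-661, -344)), 78281)) = Mul(Rational(-6407509, 2), Add(Add(7, 227384), 78281)) = Mul(Rational(-6407509, 2), Add(227391, 78281)) = Mul(Rational(-6407509, 2), 305672) = -979298045524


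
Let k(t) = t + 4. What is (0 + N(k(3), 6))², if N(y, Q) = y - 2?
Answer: 25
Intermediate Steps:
k(t) = 4 + t
N(y, Q) = -2 + y
(0 + N(k(3), 6))² = (0 + (-2 + (4 + 3)))² = (0 + (-2 + 7))² = (0 + 5)² = 5² = 25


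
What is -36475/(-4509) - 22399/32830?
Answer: 1096477159/148030470 ≈ 7.4071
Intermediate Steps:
-36475/(-4509) - 22399/32830 = -36475*(-1/4509) - 22399*1/32830 = 36475/4509 - 22399/32830 = 1096477159/148030470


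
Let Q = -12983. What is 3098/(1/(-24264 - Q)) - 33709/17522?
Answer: -612368316545/17522 ≈ -3.4949e+7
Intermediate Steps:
3098/(1/(-24264 - Q)) - 33709/17522 = 3098/(1/(-24264 - 1*(-12983))) - 33709/17522 = 3098/(1/(-24264 + 12983)) - 33709*1/17522 = 3098/(1/(-11281)) - 33709/17522 = 3098/(-1/11281) - 33709/17522 = 3098*(-11281) - 33709/17522 = -34948538 - 33709/17522 = -612368316545/17522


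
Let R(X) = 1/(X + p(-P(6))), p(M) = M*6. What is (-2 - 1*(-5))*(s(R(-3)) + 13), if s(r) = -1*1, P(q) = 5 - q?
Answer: 36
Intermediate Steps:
p(M) = 6*M
R(X) = 1/(6 + X) (R(X) = 1/(X + 6*(-(5 - 1*6))) = 1/(X + 6*(-(5 - 6))) = 1/(X + 6*(-1*(-1))) = 1/(X + 6*1) = 1/(X + 6) = 1/(6 + X))
s(r) = -1
(-2 - 1*(-5))*(s(R(-3)) + 13) = (-2 - 1*(-5))*(-1 + 13) = (-2 + 5)*12 = 3*12 = 36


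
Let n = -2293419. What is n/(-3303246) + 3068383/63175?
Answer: 3426836872181/69560855350 ≈ 49.264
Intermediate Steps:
n/(-3303246) + 3068383/63175 = -2293419/(-3303246) + 3068383/63175 = -2293419*(-1/3303246) + 3068383*(1/63175) = 764473/1101082 + 3068383/63175 = 3426836872181/69560855350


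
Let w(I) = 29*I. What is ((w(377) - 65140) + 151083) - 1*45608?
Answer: 51268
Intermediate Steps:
((w(377) - 65140) + 151083) - 1*45608 = ((29*377 - 65140) + 151083) - 1*45608 = ((10933 - 65140) + 151083) - 45608 = (-54207 + 151083) - 45608 = 96876 - 45608 = 51268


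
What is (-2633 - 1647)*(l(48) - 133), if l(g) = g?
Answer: 363800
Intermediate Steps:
(-2633 - 1647)*(l(48) - 133) = (-2633 - 1647)*(48 - 133) = -4280*(-85) = 363800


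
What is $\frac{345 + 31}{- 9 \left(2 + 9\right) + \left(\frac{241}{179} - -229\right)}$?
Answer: $\frac{67304}{23511} \approx 2.8627$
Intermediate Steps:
$\frac{345 + 31}{- 9 \left(2 + 9\right) + \left(\frac{241}{179} - -229\right)} = \frac{376}{\left(-9\right) 11 + \left(241 \cdot \frac{1}{179} + 229\right)} = \frac{376}{-99 + \left(\frac{241}{179} + 229\right)} = \frac{376}{-99 + \frac{41232}{179}} = \frac{376}{\frac{23511}{179}} = 376 \cdot \frac{179}{23511} = \frac{67304}{23511}$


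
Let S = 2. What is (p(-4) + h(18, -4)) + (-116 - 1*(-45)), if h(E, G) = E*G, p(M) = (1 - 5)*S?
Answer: -151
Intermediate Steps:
p(M) = -8 (p(M) = (1 - 5)*2 = -4*2 = -8)
(p(-4) + h(18, -4)) + (-116 - 1*(-45)) = (-8 + 18*(-4)) + (-116 - 1*(-45)) = (-8 - 72) + (-116 + 45) = -80 - 71 = -151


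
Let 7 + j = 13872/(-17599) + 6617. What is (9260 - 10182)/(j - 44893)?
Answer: 16226278/673756389 ≈ 0.024083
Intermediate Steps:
j = 116315518/17599 (j = -7 + (13872/(-17599) + 6617) = -7 + (13872*(-1/17599) + 6617) = -7 + (-13872/17599 + 6617) = -7 + 116438711/17599 = 116315518/17599 ≈ 6609.2)
(9260 - 10182)/(j - 44893) = (9260 - 10182)/(116315518/17599 - 44893) = -922/(-673756389/17599) = -922*(-17599/673756389) = 16226278/673756389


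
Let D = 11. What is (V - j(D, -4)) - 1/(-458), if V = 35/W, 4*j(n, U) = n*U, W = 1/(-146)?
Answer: -2335341/458 ≈ -5099.0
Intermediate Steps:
W = -1/146 ≈ -0.0068493
j(n, U) = U*n/4 (j(n, U) = (n*U)/4 = (U*n)/4 = U*n/4)
V = -5110 (V = 35/(-1/146) = 35*(-146) = -5110)
(V - j(D, -4)) - 1/(-458) = (-5110 - (-4)*11/4) - 1/(-458) = (-5110 - 1*(-11)) - 1*(-1/458) = (-5110 + 11) + 1/458 = -5099 + 1/458 = -2335341/458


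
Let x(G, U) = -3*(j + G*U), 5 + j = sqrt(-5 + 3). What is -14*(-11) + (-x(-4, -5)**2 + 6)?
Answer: -1847 - 270*I*sqrt(2) ≈ -1847.0 - 381.84*I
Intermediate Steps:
j = -5 + I*sqrt(2) (j = -5 + sqrt(-5 + 3) = -5 + sqrt(-2) = -5 + I*sqrt(2) ≈ -5.0 + 1.4142*I)
x(G, U) = 15 - 3*I*sqrt(2) - 3*G*U (x(G, U) = -3*((-5 + I*sqrt(2)) + G*U) = -3*(-5 + I*sqrt(2) + G*U) = 15 - 3*I*sqrt(2) - 3*G*U)
-14*(-11) + (-x(-4, -5)**2 + 6) = -14*(-11) + (-(15 - 3*I*sqrt(2) - 3*(-4)*(-5))**2 + 6) = 154 + (-(15 - 3*I*sqrt(2) - 60)**2 + 6) = 154 + (-(-45 - 3*I*sqrt(2))**2 + 6) = 154 + (6 - (-45 - 3*I*sqrt(2))**2) = 160 - (-45 - 3*I*sqrt(2))**2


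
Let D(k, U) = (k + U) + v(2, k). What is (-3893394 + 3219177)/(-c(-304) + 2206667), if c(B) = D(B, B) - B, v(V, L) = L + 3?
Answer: -674217/2207272 ≈ -0.30545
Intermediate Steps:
v(V, L) = 3 + L
D(k, U) = 3 + U + 2*k (D(k, U) = (k + U) + (3 + k) = (U + k) + (3 + k) = 3 + U + 2*k)
c(B) = 3 + 2*B (c(B) = (3 + B + 2*B) - B = (3 + 3*B) - B = 3 + 2*B)
(-3893394 + 3219177)/(-c(-304) + 2206667) = (-3893394 + 3219177)/(-(3 + 2*(-304)) + 2206667) = -674217/(-(3 - 608) + 2206667) = -674217/(-1*(-605) + 2206667) = -674217/(605 + 2206667) = -674217/2207272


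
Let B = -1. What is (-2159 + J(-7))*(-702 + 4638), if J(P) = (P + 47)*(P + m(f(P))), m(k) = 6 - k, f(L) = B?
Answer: -8497824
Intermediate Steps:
f(L) = -1
J(P) = (7 + P)*(47 + P) (J(P) = (P + 47)*(P + (6 - 1*(-1))) = (47 + P)*(P + (6 + 1)) = (47 + P)*(P + 7) = (47 + P)*(7 + P) = (7 + P)*(47 + P))
(-2159 + J(-7))*(-702 + 4638) = (-2159 + (329 + (-7)**2 + 54*(-7)))*(-702 + 4638) = (-2159 + (329 + 49 - 378))*3936 = (-2159 + 0)*3936 = -2159*3936 = -8497824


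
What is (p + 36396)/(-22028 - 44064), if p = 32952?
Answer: -17337/16523 ≈ -1.0493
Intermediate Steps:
(p + 36396)/(-22028 - 44064) = (32952 + 36396)/(-22028 - 44064) = 69348/(-66092) = 69348*(-1/66092) = -17337/16523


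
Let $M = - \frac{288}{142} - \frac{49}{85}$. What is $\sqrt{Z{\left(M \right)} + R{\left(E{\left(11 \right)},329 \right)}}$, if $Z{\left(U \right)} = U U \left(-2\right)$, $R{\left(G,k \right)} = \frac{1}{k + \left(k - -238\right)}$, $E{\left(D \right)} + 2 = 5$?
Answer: $\frac{3 i \sqrt{688711975602}}{675920} \approx 3.6834 i$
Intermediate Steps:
$E{\left(D \right)} = 3$ ($E{\left(D \right)} = -2 + 5 = 3$)
$M = - \frac{15719}{6035}$ ($M = \left(-288\right) \frac{1}{142} - \frac{49}{85} = - \frac{144}{71} - \frac{49}{85} = - \frac{15719}{6035} \approx -2.6046$)
$R{\left(G,k \right)} = \frac{1}{238 + 2 k}$ ($R{\left(G,k \right)} = \frac{1}{k + \left(k + 238\right)} = \frac{1}{k + \left(238 + k\right)} = \frac{1}{238 + 2 k}$)
$Z{\left(U \right)} = - 2 U^{2}$ ($Z{\left(U \right)} = U^{2} \left(-2\right) = - 2 U^{2}$)
$\sqrt{Z{\left(M \right)} + R{\left(E{\left(11 \right)},329 \right)}} = \sqrt{- 2 \left(- \frac{15719}{6035}\right)^{2} + \frac{1}{2 \left(119 + 329\right)}} = \sqrt{\left(-2\right) \frac{247086961}{36421225} + \frac{1}{2 \cdot 448}} = \sqrt{- \frac{494173922}{36421225} + \frac{1}{2} \cdot \frac{1}{448}} = \sqrt{- \frac{494173922}{36421225} + \frac{1}{896}} = \sqrt{- \frac{442743412887}{32633417600}} = \frac{3 i \sqrt{688711975602}}{675920}$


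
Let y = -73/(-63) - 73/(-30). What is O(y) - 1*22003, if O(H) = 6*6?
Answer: -21967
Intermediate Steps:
y = 2263/630 (y = -73*(-1/63) - 73*(-1/30) = 73/63 + 73/30 = 2263/630 ≈ 3.5921)
O(H) = 36
O(y) - 1*22003 = 36 - 1*22003 = 36 - 22003 = -21967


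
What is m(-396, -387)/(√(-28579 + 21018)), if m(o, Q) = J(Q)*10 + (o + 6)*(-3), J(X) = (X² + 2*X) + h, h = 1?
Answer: -1491130*I*√7561/7561 ≈ -17149.0*I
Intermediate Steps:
J(X) = 1 + X² + 2*X (J(X) = (X² + 2*X) + 1 = 1 + X² + 2*X)
m(o, Q) = -8 - 3*o + 10*Q² + 20*Q (m(o, Q) = (1 + Q² + 2*Q)*10 + (o + 6)*(-3) = (10 + 10*Q² + 20*Q) + (6 + o)*(-3) = (10 + 10*Q² + 20*Q) + (-18 - 3*o) = -8 - 3*o + 10*Q² + 20*Q)
m(-396, -387)/(√(-28579 + 21018)) = (-8 - 3*(-396) + 10*(-387)² + 20*(-387))/(√(-28579 + 21018)) = (-8 + 1188 + 10*149769 - 7740)/(√(-7561)) = (-8 + 1188 + 1497690 - 7740)/((I*√7561)) = 1491130*(-I*√7561/7561) = -1491130*I*√7561/7561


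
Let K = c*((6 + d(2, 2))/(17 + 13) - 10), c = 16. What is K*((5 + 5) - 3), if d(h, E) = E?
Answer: -16352/15 ≈ -1090.1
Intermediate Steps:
K = -2336/15 (K = 16*((6 + 2)/(17 + 13) - 10) = 16*(8/30 - 10) = 16*(8*(1/30) - 10) = 16*(4/15 - 10) = 16*(-146/15) = -2336/15 ≈ -155.73)
K*((5 + 5) - 3) = -2336*((5 + 5) - 3)/15 = -2336*(10 - 3)/15 = -2336/15*7 = -16352/15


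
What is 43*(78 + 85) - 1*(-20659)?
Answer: 27668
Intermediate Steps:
43*(78 + 85) - 1*(-20659) = 43*163 + 20659 = 7009 + 20659 = 27668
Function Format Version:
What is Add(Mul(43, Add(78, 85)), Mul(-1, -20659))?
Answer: 27668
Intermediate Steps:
Add(Mul(43, Add(78, 85)), Mul(-1, -20659)) = Add(Mul(43, 163), 20659) = Add(7009, 20659) = 27668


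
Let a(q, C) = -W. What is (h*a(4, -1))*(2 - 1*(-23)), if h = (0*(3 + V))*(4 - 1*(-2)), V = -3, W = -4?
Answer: 0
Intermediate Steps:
a(q, C) = 4 (a(q, C) = -1*(-4) = 4)
h = 0 (h = (0*(3 - 3))*(4 - 1*(-2)) = (0*0)*(4 + 2) = 0*6 = 0)
(h*a(4, -1))*(2 - 1*(-23)) = (0*4)*(2 - 1*(-23)) = 0*(2 + 23) = 0*25 = 0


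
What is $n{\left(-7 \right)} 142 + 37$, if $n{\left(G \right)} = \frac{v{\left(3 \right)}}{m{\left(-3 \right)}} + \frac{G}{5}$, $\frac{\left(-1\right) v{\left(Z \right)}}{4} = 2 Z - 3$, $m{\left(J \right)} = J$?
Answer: $\frac{2031}{5} \approx 406.2$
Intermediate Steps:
$v{\left(Z \right)} = 12 - 8 Z$ ($v{\left(Z \right)} = - 4 \left(2 Z - 3\right) = - 4 \left(-3 + 2 Z\right) = 12 - 8 Z$)
$n{\left(G \right)} = 4 + \frac{G}{5}$ ($n{\left(G \right)} = \frac{12 - 24}{-3} + \frac{G}{5} = \left(12 - 24\right) \left(- \frac{1}{3}\right) + G \frac{1}{5} = \left(-12\right) \left(- \frac{1}{3}\right) + \frac{G}{5} = 4 + \frac{G}{5}$)
$n{\left(-7 \right)} 142 + 37 = \left(4 + \frac{1}{5} \left(-7\right)\right) 142 + 37 = \left(4 - \frac{7}{5}\right) 142 + 37 = \frac{13}{5} \cdot 142 + 37 = \frac{1846}{5} + 37 = \frac{2031}{5}$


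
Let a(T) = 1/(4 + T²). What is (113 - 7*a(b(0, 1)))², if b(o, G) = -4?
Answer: 5076009/400 ≈ 12690.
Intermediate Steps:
(113 - 7*a(b(0, 1)))² = (113 - 7/(4 + (-4)²))² = (113 - 7/(4 + 16))² = (113 - 7/20)² = (2253/20)² = 5076009/400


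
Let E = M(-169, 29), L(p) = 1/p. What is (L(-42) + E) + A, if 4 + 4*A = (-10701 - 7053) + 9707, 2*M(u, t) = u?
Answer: -176171/84 ≈ -2097.3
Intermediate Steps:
M(u, t) = u/2
E = -169/2 (E = (½)*(-169) = -169/2 ≈ -84.500)
A = -8051/4 (A = -1 + ((-10701 - 7053) + 9707)/4 = -1 + (-17754 + 9707)/4 = -1 + (¼)*(-8047) = -1 - 8047/4 = -8051/4 ≈ -2012.8)
(L(-42) + E) + A = (1/(-42) - 169/2) - 8051/4 = (-1/42 - 169/2) - 8051/4 = -1775/21 - 8051/4 = -176171/84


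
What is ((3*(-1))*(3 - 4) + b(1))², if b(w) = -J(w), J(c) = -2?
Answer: 25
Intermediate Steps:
b(w) = 2 (b(w) = -1*(-2) = 2)
((3*(-1))*(3 - 4) + b(1))² = ((3*(-1))*(3 - 4) + 2)² = (-3*(-1) + 2)² = (3 + 2)² = 5² = 25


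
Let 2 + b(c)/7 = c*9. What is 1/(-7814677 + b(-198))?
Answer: -1/7827165 ≈ -1.2776e-7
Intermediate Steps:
b(c) = -14 + 63*c (b(c) = -14 + 7*(c*9) = -14 + 7*(9*c) = -14 + 63*c)
1/(-7814677 + b(-198)) = 1/(-7814677 + (-14 + 63*(-198))) = 1/(-7814677 + (-14 - 12474)) = 1/(-7814677 - 12488) = 1/(-7827165) = -1/7827165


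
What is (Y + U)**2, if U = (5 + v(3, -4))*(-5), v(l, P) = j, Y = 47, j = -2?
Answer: 1024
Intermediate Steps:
v(l, P) = -2
U = -15 (U = (5 - 2)*(-5) = 3*(-5) = -15)
(Y + U)**2 = (47 - 15)**2 = 32**2 = 1024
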